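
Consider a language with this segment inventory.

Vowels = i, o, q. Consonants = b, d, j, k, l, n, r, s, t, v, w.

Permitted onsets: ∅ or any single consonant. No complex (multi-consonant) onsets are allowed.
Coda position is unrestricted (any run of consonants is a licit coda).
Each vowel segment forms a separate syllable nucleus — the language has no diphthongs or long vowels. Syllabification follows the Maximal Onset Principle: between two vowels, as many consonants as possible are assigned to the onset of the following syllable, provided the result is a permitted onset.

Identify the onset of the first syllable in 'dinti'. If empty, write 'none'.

The vowels are i, i — 2 nuclei, so 2 syllables.
/i…i/ gap (V1→V2): /nt/; trying suffixes from longest down, /t/ is the first permitted one, so coda /n/ | onset /t/.
Result: din.ti.
Syllable 1 is /din/: onset /d/, nucleus /i/, coda /n/.

d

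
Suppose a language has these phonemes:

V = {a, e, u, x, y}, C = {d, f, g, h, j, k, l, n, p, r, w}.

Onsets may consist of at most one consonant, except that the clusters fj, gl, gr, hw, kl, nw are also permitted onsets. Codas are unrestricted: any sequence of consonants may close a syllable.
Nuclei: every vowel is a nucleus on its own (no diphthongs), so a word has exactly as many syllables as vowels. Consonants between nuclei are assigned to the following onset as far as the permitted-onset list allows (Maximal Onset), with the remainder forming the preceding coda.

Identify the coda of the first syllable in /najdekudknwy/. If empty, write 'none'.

The vowels are a, e, u, y — 4 nuclei, so 4 syllables.
V1 /a/ – V2 /e/: /jd/; trying suffixes from longest down, /d/ is the first permitted one, so coda /j/ | onset /d/.
V2 /e/ – V3 /u/: /k/ is a single consonant, so it becomes the next onset.
V3 /u/ – V4 /y/: cluster /dknw/ — the longest permitted-onset suffix is /nw/; onset = /nw/, preceding coda = /dk/.
So the parse is naj.de.kudk.nwy.
Syllable 1 is /naj/: onset /n/, nucleus /a/, coda /j/.

j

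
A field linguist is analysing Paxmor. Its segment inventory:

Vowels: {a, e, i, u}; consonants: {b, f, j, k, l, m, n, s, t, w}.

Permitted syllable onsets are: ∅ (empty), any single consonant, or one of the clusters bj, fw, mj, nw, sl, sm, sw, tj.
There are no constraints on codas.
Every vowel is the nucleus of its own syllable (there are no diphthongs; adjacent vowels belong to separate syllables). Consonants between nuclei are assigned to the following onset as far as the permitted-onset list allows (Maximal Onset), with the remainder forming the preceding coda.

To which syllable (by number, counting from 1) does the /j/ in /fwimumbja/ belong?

3

The vowels are i, u, a — 3 nuclei, so 3 syllables.
/i…u/ gap (V1→V2): /m/ → onset of the next syllable (single consonants are always licit onsets).
/u…a/ gap (V2→V3): /mbj/ splits as /m/ + /bj/ (/bj/ is the longest suffix that is a licit onset).
Syllabification: fwi.mum.bja.
The /j/ is in the onset of syllable 3 (/bja/).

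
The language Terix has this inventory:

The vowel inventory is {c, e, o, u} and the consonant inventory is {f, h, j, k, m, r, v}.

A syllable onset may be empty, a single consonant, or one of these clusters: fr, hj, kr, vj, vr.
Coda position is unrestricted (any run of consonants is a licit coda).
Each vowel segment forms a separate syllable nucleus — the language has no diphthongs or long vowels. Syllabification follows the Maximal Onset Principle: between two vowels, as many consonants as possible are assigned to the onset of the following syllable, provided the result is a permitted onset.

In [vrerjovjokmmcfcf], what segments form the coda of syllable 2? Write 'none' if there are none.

Nuclei (vowels): e, o, o, c, c → 5 syllables.
Between /e/ (V1) and /o/ (V2): cluster /rj/ — the longest permitted-onset suffix is /j/; onset = /j/, preceding coda = /r/.
Between /o/ (V2) and /o/ (V3): cluster /vj/ — /vj/ is itself a permitted onset, so the whole cluster goes right; preceding coda = ∅.
Between /o/ (V3) and /c/ (V4): /kmm/; trying suffixes from longest down, /m/ is the first permitted one, so coda /km/ | onset /m/.
Between /c/ (V4) and /c/ (V5): /f/ is a single consonant, so it becomes the next onset.
So the parse is vrer.jo.vjokm.mc.fcf.
Syllable 2 is /jo/: onset /j/, nucleus /o/, coda ∅.

none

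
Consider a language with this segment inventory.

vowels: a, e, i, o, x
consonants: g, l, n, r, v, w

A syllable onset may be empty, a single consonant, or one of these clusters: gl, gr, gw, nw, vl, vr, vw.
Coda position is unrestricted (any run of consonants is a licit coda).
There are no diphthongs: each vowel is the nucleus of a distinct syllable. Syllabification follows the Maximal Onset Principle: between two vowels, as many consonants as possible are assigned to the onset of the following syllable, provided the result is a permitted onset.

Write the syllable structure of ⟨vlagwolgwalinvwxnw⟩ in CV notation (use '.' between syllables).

Nuclei (vowels): a, o, a, i, x → 5 syllables.
/a…o/ gap (V1→V2): cluster /gw/ — /gw/ is itself a permitted onset, so the whole cluster goes right; preceding coda = ∅.
/o…a/ gap (V2→V3): cluster /lgw/ — the longest permitted-onset suffix is /gw/; onset = /gw/, preceding coda = /l/.
/a…i/ gap (V3→V4): /l/ → onset of the next syllable (single consonants are always licit onsets).
/i…x/ gap (V4→V5): /nvw/ splits as /n/ + /vw/ (/vw/ is the longest suffix that is a licit onset).
Result: vla.gwol.gwa.lin.vwxnw.
Mapping each syllable to C/V: /vla/ → CCV, /gwol/ → CCVC, /gwa/ → CCV, /lin/ → CVC, /vwxnw/ → CCVCC.

CCV.CCVC.CCV.CVC.CCVCC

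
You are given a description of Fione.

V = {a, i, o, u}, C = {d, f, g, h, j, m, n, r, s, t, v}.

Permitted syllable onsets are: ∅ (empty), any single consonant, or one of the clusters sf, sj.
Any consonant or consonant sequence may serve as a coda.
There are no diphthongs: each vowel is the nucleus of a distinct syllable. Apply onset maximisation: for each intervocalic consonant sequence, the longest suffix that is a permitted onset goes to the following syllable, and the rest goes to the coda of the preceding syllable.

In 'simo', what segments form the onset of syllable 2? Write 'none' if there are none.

The vowels are i, o — 2 nuclei, so 2 syllables.
σ1/σ2 boundary: /m/ is a single consonant, so it becomes the next onset.
Syllabification: si.mo.
Syllable 2 is /mo/: onset /m/, nucleus /o/, coda ∅.

m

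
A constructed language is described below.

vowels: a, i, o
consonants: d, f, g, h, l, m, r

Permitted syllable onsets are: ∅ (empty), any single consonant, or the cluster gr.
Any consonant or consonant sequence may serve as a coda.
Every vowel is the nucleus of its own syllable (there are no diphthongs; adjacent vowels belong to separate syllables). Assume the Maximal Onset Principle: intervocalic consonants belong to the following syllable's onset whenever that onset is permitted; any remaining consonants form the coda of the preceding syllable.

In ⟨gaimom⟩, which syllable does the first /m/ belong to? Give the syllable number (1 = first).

3

The vowels are a, i, o — 3 nuclei, so 3 syllables.
/a…i/ gap (V1→V2): no consonants, so the boundary falls immediately after /a/.
/i…o/ gap (V2→V3): just /m/ — single C goes to the following onset.
Result: ga.i.mom.
The first /m/ is in the onset of syllable 3 (/mom/).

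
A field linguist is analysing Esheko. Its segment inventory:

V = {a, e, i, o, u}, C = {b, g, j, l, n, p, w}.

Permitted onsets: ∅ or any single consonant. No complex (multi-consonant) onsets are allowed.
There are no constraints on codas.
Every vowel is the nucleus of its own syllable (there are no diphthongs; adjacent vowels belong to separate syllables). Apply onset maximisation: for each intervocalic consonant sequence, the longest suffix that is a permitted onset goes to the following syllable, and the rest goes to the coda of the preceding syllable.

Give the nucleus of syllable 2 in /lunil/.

i

Nuclei (vowels): u, i → 2 syllables.
The second nucleus (vowel 2 from the left) is /i/.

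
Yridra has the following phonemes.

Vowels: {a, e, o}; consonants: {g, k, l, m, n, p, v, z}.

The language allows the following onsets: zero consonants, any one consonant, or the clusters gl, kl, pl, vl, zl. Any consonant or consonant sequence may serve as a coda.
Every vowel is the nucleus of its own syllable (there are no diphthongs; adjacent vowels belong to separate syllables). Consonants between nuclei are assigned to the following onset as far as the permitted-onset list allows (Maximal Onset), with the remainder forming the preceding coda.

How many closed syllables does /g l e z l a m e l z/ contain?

Vowels present: e, a, e; each is a nucleus, giving 3 syllables.
/e…a/ gap (V1→V2): cluster /zl/ — /zl/ is itself a permitted onset, so the whole cluster goes right; preceding coda = ∅.
/a…e/ gap (V2→V3): /m/ → onset of the next syllable (single consonants are always licit onsets).
So the parse is gle.zla.melz.
Classifying each syllable: /gle/ (open), /zla/ (open), /melz/ (closed).
Closed syllables: 1.

1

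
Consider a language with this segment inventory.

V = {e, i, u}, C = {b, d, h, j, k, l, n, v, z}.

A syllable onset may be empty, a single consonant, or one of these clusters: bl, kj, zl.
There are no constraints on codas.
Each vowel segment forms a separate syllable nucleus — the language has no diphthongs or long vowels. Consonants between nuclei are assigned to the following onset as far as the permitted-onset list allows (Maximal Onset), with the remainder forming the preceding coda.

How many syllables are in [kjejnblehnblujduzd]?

4

Vowels present: e, e, u, u; each is a nucleus, giving 4 syllables.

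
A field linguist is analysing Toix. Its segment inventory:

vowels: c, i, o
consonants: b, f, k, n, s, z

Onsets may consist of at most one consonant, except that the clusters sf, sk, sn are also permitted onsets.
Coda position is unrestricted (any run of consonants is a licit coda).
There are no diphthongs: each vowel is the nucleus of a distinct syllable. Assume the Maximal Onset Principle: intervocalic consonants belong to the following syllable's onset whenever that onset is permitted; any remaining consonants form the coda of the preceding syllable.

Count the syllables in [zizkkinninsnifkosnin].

6

Vowels present: i, i, i, i, o, i; each is a nucleus, giving 6 syllables.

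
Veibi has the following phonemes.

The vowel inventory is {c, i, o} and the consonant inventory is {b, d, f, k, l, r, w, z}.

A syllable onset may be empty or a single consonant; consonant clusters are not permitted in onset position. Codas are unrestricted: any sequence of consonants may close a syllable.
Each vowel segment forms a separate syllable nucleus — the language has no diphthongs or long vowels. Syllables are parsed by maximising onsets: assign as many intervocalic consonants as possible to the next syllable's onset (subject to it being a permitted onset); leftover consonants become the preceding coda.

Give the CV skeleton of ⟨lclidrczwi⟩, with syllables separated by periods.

CV.CVC.CVC.CV

Nuclei (vowels): c, i, c, i → 4 syllables.
/c…i/ gap (V1→V2): just /l/ — single C goes to the following onset.
/i…c/ gap (V2→V3): cluster /dr/ — the longest permitted-onset suffix is /r/; onset = /r/, preceding coda = /d/.
/c…i/ gap (V3→V4): /zw/ splits as /z/ + /w/ (/w/ is the longest suffix that is a licit onset).
Putting it together: lc.lid.rcz.wi.
Mapping each syllable to C/V: /lc/ → CV, /lid/ → CVC, /rcz/ → CVC, /wi/ → CV.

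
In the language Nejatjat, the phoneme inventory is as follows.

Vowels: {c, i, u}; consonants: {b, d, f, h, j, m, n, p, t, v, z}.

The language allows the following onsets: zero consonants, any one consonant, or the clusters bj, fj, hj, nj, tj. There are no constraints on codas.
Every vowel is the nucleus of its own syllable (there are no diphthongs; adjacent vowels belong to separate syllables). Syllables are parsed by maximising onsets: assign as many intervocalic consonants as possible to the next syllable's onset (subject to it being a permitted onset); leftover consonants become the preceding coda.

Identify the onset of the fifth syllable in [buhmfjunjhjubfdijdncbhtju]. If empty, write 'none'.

n

Nuclei (vowels): u, u, u, i, c, u → 6 syllables.
Between /u/ (V1) and /u/ (V2): /hmfj/ — longest licit onset from the right is /fj/, leaving /hm/ as coda.
Between /u/ (V2) and /u/ (V3): /njhj/; trying suffixes from longest down, /hj/ is the first permitted one, so coda /nj/ | onset /hj/.
Between /u/ (V3) and /i/ (V4): /bfd/ — longest licit onset from the right is /d/, leaving /bf/ as coda.
Between /i/ (V4) and /c/ (V5): /jdn/; trying suffixes from longest down, /n/ is the first permitted one, so coda /jd/ | onset /n/.
Between /c/ (V5) and /u/ (V6): cluster /bhtj/ — the longest permitted-onset suffix is /tj/; onset = /tj/, preceding coda = /bh/.
So the parse is buhm.fjunj.hjubf.dijd.ncbh.tju.
Syllable 5 is /ncbh/: onset /n/, nucleus /c/, coda /bh/.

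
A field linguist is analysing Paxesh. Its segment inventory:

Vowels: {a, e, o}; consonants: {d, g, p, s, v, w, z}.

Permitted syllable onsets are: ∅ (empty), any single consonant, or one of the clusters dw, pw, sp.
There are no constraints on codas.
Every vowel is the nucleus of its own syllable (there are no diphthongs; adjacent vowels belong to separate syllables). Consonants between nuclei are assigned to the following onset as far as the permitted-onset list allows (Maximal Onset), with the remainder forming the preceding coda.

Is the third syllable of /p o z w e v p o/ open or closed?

open

Vowels present: o, e, o; each is a nucleus, giving 3 syllables.
/o…e/ gap (V1→V2): cluster /zw/ — the longest permitted-onset suffix is /w/; onset = /w/, preceding coda = /z/.
/e…o/ gap (V2→V3): /vp/ splits as /v/ + /p/ (/p/ is the longest suffix that is a licit onset).
Syllabification: poz.wev.po.
Syllable 3 is /po/; it ends in its nucleus with no coda, so it is open.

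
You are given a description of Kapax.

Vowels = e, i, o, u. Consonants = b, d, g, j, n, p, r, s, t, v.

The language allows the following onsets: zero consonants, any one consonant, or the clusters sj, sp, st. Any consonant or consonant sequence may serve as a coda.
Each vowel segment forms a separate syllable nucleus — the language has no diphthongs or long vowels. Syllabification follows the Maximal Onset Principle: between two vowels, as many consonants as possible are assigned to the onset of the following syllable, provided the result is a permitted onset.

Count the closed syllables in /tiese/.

0

Nuclei (vowels): i, e, e → 3 syllables.
/i…e/ gap (V1→V2): nothing intervenes; syllable break is V.V.
/e…e/ gap (V2→V3): /s/ → onset of the next syllable (single consonants are always licit onsets).
Syllabification: ti.e.se.
Classifying each syllable: /ti/ (open), /e/ (open), /se/ (open).
Closed syllables: 0.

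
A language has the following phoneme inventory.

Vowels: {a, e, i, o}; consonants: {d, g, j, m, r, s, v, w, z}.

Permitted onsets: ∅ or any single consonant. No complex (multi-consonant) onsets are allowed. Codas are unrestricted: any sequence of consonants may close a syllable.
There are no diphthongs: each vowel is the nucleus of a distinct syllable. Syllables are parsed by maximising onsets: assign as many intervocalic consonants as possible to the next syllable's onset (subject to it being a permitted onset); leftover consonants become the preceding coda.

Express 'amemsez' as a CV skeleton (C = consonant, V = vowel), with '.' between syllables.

V.CVC.CVC

The vowels are a, e, e — 3 nuclei, so 3 syllables.
σ1/σ2 boundary: /m/ is a single consonant, so it becomes the next onset.
σ2/σ3 boundary: /ms/; trying suffixes from longest down, /s/ is the first permitted one, so coda /m/ | onset /s/.
Result: a.mem.sez.
Mapping each syllable to C/V: /a/ → V, /mem/ → CVC, /sez/ → CVC.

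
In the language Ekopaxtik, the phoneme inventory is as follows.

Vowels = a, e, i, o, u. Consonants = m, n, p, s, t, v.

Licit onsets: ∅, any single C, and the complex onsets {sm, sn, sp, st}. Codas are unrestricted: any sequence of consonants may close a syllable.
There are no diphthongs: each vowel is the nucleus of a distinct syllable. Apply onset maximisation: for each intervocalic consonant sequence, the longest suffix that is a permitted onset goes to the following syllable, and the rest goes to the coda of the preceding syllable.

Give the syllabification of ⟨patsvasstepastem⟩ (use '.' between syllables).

pats.vas.ste.pa.stem

Nuclei (vowels): a, a, e, a, e → 5 syllables.
σ1/σ2 boundary: /tsv/ — longest licit onset from the right is /v/, leaving /ts/ as coda.
σ2/σ3 boundary: /sst/ splits as /s/ + /st/ (/st/ is the longest suffix that is a licit onset).
σ3/σ4 boundary: just /p/ — single C goes to the following onset.
σ4/σ5 boundary: /st/ is a licit onset in full, so it all attaches to the next syllable.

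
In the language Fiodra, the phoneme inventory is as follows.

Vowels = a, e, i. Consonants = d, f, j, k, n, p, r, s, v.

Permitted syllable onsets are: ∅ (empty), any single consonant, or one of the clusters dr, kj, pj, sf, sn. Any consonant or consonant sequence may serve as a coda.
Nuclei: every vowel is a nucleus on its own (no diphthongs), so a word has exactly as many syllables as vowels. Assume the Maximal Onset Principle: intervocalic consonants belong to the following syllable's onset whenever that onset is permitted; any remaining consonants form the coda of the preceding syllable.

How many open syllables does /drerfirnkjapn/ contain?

0

Nuclei (vowels): e, i, a → 3 syllables.
V1 /e/ – V2 /i/: cluster /rf/ — the longest permitted-onset suffix is /f/; onset = /f/, preceding coda = /r/.
V2 /i/ – V3 /a/: /rnkj/; trying suffixes from longest down, /kj/ is the first permitted one, so coda /rn/ | onset /kj/.
Syllabification: drer.firn.kjapn.
Classifying each syllable: /drer/ (closed), /firn/ (closed), /kjapn/ (closed).
Open syllables: 0.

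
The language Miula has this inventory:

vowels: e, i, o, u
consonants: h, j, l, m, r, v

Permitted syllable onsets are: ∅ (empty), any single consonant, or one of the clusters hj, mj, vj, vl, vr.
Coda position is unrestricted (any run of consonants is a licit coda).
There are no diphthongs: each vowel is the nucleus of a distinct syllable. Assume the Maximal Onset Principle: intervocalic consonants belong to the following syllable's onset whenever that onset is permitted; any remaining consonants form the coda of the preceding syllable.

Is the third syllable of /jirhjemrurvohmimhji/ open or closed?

closed

Vowels present: i, e, u, o, i, i; each is a nucleus, giving 6 syllables.
σ1/σ2 boundary: /rhj/; trying suffixes from longest down, /hj/ is the first permitted one, so coda /r/ | onset /hj/.
σ2/σ3 boundary: cluster /mr/ — the longest permitted-onset suffix is /r/; onset = /r/, preceding coda = /m/.
σ3/σ4 boundary: /rv/ splits as /r/ + /v/ (/v/ is the longest suffix that is a licit onset).
σ4/σ5 boundary: cluster /hm/ — the longest permitted-onset suffix is /m/; onset = /m/, preceding coda = /h/.
σ5/σ6 boundary: /mhj/ — longest licit onset from the right is /hj/, leaving /m/ as coda.
Putting it together: jir.hjem.rur.voh.mim.hji.
Syllable 3 is /rur/ with coda /r/, so it is closed.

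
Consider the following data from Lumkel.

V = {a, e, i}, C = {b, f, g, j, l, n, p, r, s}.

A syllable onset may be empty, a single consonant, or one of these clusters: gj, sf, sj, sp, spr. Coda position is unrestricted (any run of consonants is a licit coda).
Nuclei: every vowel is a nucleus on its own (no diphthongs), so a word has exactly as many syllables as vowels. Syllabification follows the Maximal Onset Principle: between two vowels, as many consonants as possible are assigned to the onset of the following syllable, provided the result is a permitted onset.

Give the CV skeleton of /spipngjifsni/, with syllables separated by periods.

The vowels are i, i, i — 3 nuclei, so 3 syllables.
V1 /i/ – V2 /i/: /pngj/ splits as /pn/ + /gj/ (/gj/ is the longest suffix that is a licit onset).
V2 /i/ – V3 /i/: /fsn/ splits as /fs/ + /n/ (/n/ is the longest suffix that is a licit onset).
Result: spipn.gjifs.ni.
Mapping each syllable to C/V: /spipn/ → CCVCC, /gjifs/ → CCVCC, /ni/ → CV.

CCVCC.CCVCC.CV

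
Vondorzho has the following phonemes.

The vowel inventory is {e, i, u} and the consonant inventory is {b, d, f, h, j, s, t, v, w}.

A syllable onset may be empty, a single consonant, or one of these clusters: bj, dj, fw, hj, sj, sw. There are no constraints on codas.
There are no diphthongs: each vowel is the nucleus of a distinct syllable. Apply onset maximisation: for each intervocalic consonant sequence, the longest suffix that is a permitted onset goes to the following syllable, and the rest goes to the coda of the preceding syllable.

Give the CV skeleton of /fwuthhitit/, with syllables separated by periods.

The vowels are u, i, i — 3 nuclei, so 3 syllables.
Between /u/ (V1) and /i/ (V2): /thh/; trying suffixes from longest down, /h/ is the first permitted one, so coda /th/ | onset /h/.
Between /i/ (V2) and /i/ (V3): /t/ is a single consonant, so it becomes the next onset.
Syllabification: fwuth.hi.tit.
Mapping each syllable to C/V: /fwuth/ → CCVCC, /hi/ → CV, /tit/ → CVC.

CCVCC.CV.CVC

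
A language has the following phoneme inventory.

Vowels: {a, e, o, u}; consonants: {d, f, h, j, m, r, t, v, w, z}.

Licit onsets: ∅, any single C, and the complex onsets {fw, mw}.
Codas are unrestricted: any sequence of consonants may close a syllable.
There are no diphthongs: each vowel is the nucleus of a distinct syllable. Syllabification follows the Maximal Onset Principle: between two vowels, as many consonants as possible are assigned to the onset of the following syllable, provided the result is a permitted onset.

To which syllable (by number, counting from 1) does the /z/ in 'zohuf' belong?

Vowels present: o, u; each is a nucleus, giving 2 syllables.
V1 /o/ – V2 /u/: /h/ is a single consonant, so it becomes the next onset.
Syllabification: zo.huf.
The /z/ is in the onset of syllable 1 (/zo/).

1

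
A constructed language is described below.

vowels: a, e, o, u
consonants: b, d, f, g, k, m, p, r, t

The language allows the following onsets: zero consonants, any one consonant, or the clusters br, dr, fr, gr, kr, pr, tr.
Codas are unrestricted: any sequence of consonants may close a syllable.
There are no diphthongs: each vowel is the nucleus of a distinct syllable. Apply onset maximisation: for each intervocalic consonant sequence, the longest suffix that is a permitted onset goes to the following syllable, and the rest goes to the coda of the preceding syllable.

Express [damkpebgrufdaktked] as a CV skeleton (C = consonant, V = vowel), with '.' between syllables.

CVCC.CVC.CCVC.CVCC.CVC

Vowels present: a, e, u, a, e; each is a nucleus, giving 5 syllables.
V1 /a/ – V2 /e/: /mkp/; trying suffixes from longest down, /p/ is the first permitted one, so coda /mk/ | onset /p/.
V2 /e/ – V3 /u/: cluster /bgr/ — the longest permitted-onset suffix is /gr/; onset = /gr/, preceding coda = /b/.
V3 /u/ – V4 /a/: /fd/ splits as /f/ + /d/ (/d/ is the longest suffix that is a licit onset).
V4 /a/ – V5 /e/: /ktk/ splits as /kt/ + /k/ (/k/ is the longest suffix that is a licit onset).
Syllabification: damk.peb.gruf.dakt.ked.
Mapping each syllable to C/V: /damk/ → CVCC, /peb/ → CVC, /gruf/ → CCVC, /dakt/ → CVCC, /ked/ → CVC.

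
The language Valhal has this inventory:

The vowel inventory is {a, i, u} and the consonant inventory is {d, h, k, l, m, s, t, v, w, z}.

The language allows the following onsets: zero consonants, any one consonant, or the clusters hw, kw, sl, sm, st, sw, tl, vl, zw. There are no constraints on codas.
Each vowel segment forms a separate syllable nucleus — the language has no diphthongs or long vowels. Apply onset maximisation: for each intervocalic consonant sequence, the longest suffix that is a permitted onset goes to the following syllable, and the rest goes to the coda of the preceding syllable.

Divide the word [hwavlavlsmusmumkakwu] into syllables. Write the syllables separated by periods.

The vowels are a, a, u, u, a, u — 6 nuclei, so 6 syllables.
Between /a/ (V1) and /a/ (V2): /vl/ — entire cluster is a permitted onset → onset /vl/, coda ∅.
Between /a/ (V2) and /u/ (V3): /vlsm/; trying suffixes from longest down, /sm/ is the first permitted one, so coda /vl/ | onset /sm/.
Between /u/ (V3) and /u/ (V4): /sm/ — entire cluster is a permitted onset → onset /sm/, coda ∅.
Between /u/ (V4) and /a/ (V5): /mk/ splits as /m/ + /k/ (/k/ is the longest suffix that is a licit onset).
Between /a/ (V5) and /u/ (V6): /kw/ is a licit onset in full, so it all attaches to the next syllable.

hwa.vlavl.smu.smum.ka.kwu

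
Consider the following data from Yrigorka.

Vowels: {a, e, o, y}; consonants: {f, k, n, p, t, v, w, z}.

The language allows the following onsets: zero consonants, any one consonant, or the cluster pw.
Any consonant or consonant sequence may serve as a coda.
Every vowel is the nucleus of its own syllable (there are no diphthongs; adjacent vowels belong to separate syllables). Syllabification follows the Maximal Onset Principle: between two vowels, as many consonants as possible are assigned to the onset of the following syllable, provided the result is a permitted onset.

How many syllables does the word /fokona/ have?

3

The vowels are o, o, a — 3 nuclei, so 3 syllables.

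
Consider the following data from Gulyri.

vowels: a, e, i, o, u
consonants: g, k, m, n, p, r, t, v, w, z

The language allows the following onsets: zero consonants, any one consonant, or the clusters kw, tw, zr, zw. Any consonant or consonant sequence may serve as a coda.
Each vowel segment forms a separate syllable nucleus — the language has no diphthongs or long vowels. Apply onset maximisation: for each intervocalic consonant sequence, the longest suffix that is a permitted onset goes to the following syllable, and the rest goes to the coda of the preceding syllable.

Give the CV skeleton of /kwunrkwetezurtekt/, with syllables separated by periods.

CCVCC.CCV.CV.CVC.CVCC

Nuclei (vowels): u, e, e, u, e → 5 syllables.
V1 /u/ – V2 /e/: /nrkw/ — longest licit onset from the right is /kw/, leaving /nr/ as coda.
V2 /e/ – V3 /e/: /t/ → onset of the next syllable (single consonants are always licit onsets).
V3 /e/ – V4 /u/: just /z/ — single C goes to the following onset.
V4 /u/ – V5 /e/: cluster /rt/ — the longest permitted-onset suffix is /t/; onset = /t/, preceding coda = /r/.
Syllabification: kwunr.kwe.te.zur.tekt.
Mapping each syllable to C/V: /kwunr/ → CCVCC, /kwe/ → CCV, /te/ → CV, /zur/ → CVC, /tekt/ → CVCC.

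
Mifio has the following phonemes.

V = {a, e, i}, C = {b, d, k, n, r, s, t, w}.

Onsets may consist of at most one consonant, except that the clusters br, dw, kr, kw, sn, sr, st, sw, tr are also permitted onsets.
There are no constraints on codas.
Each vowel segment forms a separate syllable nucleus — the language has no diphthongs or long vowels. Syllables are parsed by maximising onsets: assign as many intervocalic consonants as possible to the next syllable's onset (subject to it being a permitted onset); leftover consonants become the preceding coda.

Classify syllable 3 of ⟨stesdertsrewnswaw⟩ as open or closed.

closed

The vowels are e, e, e, a — 4 nuclei, so 4 syllables.
σ1/σ2 boundary: cluster /sd/ — the longest permitted-onset suffix is /d/; onset = /d/, preceding coda = /s/.
σ2/σ3 boundary: /rtsr/ splits as /rt/ + /sr/ (/sr/ is the longest suffix that is a licit onset).
σ3/σ4 boundary: /wnsw/ — longest licit onset from the right is /sw/, leaving /wn/ as coda.
Result: stes.dert.srewn.swaw.
Syllable 3 is /srewn/ with coda /wn/, so it is closed.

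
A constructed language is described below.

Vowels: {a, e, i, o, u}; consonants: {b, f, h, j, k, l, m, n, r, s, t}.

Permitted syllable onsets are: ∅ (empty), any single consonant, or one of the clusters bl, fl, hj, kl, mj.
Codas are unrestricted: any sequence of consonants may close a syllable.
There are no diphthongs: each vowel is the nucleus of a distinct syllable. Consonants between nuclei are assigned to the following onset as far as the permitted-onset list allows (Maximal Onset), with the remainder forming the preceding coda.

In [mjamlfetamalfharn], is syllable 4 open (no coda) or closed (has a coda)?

Vowels present: a, e, a, a, a; each is a nucleus, giving 5 syllables.
Between /a/ (V1) and /e/ (V2): /mlf/ splits as /ml/ + /f/ (/f/ is the longest suffix that is a licit onset).
Between /e/ (V2) and /a/ (V3): just /t/ — single C goes to the following onset.
Between /a/ (V3) and /a/ (V4): /m/ → onset of the next syllable (single consonants are always licit onsets).
Between /a/ (V4) and /a/ (V5): /lfh/ splits as /lf/ + /h/ (/h/ is the longest suffix that is a licit onset).
Syllabification: mjaml.fe.ta.malf.harn.
Syllable 4 is /malf/ with coda /lf/, so it is closed.

closed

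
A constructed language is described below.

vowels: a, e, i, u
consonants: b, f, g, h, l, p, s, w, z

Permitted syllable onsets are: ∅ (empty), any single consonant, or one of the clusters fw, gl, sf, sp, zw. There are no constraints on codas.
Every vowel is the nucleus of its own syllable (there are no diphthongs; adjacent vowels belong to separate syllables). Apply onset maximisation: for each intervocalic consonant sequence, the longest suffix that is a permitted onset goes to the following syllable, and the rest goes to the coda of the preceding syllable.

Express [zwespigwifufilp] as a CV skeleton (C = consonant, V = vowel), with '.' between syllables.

Vowels present: e, i, i, u, i; each is a nucleus, giving 5 syllables.
V1 /e/ – V2 /i/: /sp/ — entire cluster is a permitted onset → onset /sp/, coda ∅.
V2 /i/ – V3 /i/: /gw/; trying suffixes from longest down, /w/ is the first permitted one, so coda /g/ | onset /w/.
V3 /i/ – V4 /u/: just /f/ — single C goes to the following onset.
V4 /u/ – V5 /i/: /f/ → onset of the next syllable (single consonants are always licit onsets).
Syllabification: zwe.spig.wi.fu.filp.
Mapping each syllable to C/V: /zwe/ → CCV, /spig/ → CCVC, /wi/ → CV, /fu/ → CV, /filp/ → CVCC.

CCV.CCVC.CV.CV.CVCC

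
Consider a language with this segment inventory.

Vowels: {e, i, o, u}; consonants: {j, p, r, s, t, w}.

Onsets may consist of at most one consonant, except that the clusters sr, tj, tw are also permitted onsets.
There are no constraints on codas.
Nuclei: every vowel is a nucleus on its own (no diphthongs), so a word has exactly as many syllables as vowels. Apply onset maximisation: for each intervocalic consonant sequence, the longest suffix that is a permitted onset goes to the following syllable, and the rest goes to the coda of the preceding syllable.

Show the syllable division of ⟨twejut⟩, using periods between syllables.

Vowels present: e, u; each is a nucleus, giving 2 syllables.
Between /e/ (V1) and /u/ (V2): /j/ is a single consonant, so it becomes the next onset.

twe.jut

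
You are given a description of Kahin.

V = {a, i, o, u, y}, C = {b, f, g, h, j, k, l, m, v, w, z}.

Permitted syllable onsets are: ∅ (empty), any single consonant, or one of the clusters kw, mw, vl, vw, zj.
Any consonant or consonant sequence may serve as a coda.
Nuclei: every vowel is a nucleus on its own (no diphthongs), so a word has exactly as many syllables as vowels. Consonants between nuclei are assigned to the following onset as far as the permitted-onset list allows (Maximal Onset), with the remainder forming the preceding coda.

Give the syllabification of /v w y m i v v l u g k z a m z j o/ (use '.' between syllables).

vwy.miv.vlugk.zam.zjo

The vowels are y, i, u, a, o — 5 nuclei, so 5 syllables.
σ1/σ2 boundary: /m/ is a single consonant, so it becomes the next onset.
σ2/σ3 boundary: /vvl/ splits as /v/ + /vl/ (/vl/ is the longest suffix that is a licit onset).
σ3/σ4 boundary: /gkz/ — longest licit onset from the right is /z/, leaving /gk/ as coda.
σ4/σ5 boundary: cluster /mzj/ — the longest permitted-onset suffix is /zj/; onset = /zj/, preceding coda = /m/.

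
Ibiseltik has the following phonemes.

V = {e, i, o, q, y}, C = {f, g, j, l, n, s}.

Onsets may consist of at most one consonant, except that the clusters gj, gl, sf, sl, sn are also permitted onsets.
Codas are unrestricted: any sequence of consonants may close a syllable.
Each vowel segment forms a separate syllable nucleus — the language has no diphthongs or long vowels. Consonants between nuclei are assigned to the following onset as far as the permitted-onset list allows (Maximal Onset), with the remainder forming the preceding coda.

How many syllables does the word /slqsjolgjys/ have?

Nuclei (vowels): q, o, y → 3 syllables.

3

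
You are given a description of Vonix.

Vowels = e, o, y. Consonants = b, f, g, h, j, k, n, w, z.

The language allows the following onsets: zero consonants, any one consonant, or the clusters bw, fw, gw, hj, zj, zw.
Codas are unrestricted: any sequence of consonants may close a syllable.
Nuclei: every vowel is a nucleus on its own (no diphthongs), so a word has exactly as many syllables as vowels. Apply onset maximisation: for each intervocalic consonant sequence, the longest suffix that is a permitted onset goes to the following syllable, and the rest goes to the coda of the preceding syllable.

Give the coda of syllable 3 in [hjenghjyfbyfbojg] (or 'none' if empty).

The vowels are e, y, y, o — 4 nuclei, so 4 syllables.
V1 /e/ – V2 /y/: cluster /nghj/ — the longest permitted-onset suffix is /hj/; onset = /hj/, preceding coda = /ng/.
V2 /y/ – V3 /y/: /fb/ splits as /f/ + /b/ (/b/ is the longest suffix that is a licit onset).
V3 /y/ – V4 /o/: /fb/ splits as /f/ + /b/ (/b/ is the longest suffix that is a licit onset).
Result: hjeng.hjyf.byf.bojg.
Syllable 3 is /byf/: onset /b/, nucleus /y/, coda /f/.

f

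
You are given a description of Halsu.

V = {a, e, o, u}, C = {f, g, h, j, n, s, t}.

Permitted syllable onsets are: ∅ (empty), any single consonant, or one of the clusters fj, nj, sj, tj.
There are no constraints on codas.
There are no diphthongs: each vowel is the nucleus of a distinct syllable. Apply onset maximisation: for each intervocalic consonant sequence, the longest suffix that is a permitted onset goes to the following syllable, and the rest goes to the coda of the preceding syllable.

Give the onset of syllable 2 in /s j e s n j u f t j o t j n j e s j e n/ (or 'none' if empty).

Nuclei (vowels): e, u, o, e, e → 5 syllables.
σ1/σ2 boundary: /snj/ — longest licit onset from the right is /nj/, leaving /s/ as coda.
σ2/σ3 boundary: /ftj/; trying suffixes from longest down, /tj/ is the first permitted one, so coda /f/ | onset /tj/.
σ3/σ4 boundary: /tjnj/ — longest licit onset from the right is /nj/, leaving /tj/ as coda.
σ4/σ5 boundary: cluster /sj/ — /sj/ is itself a permitted onset, so the whole cluster goes right; preceding coda = ∅.
Syllabification: sjes.njuf.tjotj.nje.sjen.
Syllable 2 is /njuf/: onset /nj/, nucleus /u/, coda /f/.

nj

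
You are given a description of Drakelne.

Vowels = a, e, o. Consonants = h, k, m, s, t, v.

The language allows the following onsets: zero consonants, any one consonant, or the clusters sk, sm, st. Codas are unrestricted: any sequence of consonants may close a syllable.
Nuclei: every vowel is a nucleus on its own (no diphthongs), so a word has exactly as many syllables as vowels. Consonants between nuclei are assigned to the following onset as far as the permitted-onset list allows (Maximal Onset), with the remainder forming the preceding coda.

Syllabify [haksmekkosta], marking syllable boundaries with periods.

Nuclei (vowels): a, e, o, a → 4 syllables.
V1 /a/ – V2 /e/: /ksm/; trying suffixes from longest down, /sm/ is the first permitted one, so coda /k/ | onset /sm/.
V2 /e/ – V3 /o/: /kk/; trying suffixes from longest down, /k/ is the first permitted one, so coda /k/ | onset /k/.
V3 /o/ – V4 /a/: cluster /st/ — /st/ is itself a permitted onset, so the whole cluster goes right; preceding coda = ∅.

hak.smek.ko.sta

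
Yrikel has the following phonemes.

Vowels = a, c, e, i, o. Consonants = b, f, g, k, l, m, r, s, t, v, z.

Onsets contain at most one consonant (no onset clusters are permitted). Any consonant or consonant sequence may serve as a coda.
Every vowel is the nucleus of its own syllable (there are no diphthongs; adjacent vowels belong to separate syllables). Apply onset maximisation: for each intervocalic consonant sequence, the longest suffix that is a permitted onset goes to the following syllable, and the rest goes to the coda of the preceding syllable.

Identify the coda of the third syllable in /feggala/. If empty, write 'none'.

Nuclei (vowels): e, a, a → 3 syllables.
Between /e/ (V1) and /a/ (V2): cluster /gg/ — the longest permitted-onset suffix is /g/; onset = /g/, preceding coda = /g/.
Between /a/ (V2) and /a/ (V3): just /l/ — single C goes to the following onset.
Putting it together: feg.ga.la.
Syllable 3 is /la/: onset /l/, nucleus /a/, coda ∅.

none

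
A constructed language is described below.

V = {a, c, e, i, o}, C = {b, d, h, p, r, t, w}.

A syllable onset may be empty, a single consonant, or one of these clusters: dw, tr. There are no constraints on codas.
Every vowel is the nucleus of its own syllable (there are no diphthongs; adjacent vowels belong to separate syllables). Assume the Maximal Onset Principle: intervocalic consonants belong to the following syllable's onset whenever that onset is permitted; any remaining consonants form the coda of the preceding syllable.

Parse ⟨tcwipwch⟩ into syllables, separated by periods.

The vowels are c, i, c — 3 nuclei, so 3 syllables.
V1 /c/ – V2 /i/: /w/ → onset of the next syllable (single consonants are always licit onsets).
V2 /i/ – V3 /c/: /pw/; trying suffixes from longest down, /w/ is the first permitted one, so coda /p/ | onset /w/.

tc.wip.wch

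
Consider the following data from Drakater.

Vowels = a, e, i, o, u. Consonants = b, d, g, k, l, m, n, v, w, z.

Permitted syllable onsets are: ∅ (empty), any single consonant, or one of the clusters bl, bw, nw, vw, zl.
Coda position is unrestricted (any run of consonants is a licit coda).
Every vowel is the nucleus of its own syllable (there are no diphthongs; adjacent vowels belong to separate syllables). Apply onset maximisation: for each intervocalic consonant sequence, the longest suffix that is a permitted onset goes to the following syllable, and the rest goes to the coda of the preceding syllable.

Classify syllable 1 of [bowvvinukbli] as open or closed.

closed

The vowels are o, i, u, i — 4 nuclei, so 4 syllables.
σ1/σ2 boundary: /wvv/; trying suffixes from longest down, /v/ is the first permitted one, so coda /wv/ | onset /v/.
σ2/σ3 boundary: /n/ is a single consonant, so it becomes the next onset.
σ3/σ4 boundary: /kbl/ — longest licit onset from the right is /bl/, leaving /k/ as coda.
Syllabification: bowv.vi.nuk.bli.
Syllable 1 is /bowv/ with coda /wv/, so it is closed.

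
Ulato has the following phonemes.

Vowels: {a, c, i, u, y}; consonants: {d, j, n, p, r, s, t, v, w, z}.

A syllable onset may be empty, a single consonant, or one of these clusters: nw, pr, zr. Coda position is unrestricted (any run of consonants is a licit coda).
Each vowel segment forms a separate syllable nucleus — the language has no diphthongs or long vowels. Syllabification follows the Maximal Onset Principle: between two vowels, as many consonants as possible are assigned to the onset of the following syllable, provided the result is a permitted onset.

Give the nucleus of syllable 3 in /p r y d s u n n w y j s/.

y

Nuclei (vowels): y, u, y → 3 syllables.
The third nucleus (vowel 3 from the left) is /y/.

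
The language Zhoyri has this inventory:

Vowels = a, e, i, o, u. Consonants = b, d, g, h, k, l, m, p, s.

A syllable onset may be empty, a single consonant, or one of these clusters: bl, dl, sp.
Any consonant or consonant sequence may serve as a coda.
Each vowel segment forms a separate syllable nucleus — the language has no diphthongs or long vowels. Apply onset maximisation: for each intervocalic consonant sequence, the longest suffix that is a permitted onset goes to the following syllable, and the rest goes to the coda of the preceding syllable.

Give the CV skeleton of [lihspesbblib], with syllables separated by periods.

Vowels present: i, e, i; each is a nucleus, giving 3 syllables.
V1 /i/ – V2 /e/: cluster /hsp/ — the longest permitted-onset suffix is /sp/; onset = /sp/, preceding coda = /h/.
V2 /e/ – V3 /i/: cluster /sbbl/ — the longest permitted-onset suffix is /bl/; onset = /bl/, preceding coda = /sb/.
Putting it together: lih.spesb.blib.
Mapping each syllable to C/V: /lih/ → CVC, /spesb/ → CCVCC, /blib/ → CCVC.

CVC.CCVCC.CCVC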